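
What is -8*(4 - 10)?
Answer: 48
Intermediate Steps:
-8*(4 - 10) = -8*(-6) = 48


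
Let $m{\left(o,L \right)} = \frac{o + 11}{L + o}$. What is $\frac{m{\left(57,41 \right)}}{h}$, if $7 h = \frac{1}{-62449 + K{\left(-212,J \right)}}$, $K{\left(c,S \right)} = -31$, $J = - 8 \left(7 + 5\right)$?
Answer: $- \frac{2124320}{7} \approx -3.0347 \cdot 10^{5}$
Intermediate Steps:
$J = -96$ ($J = \left(-8\right) 12 = -96$)
$m{\left(o,L \right)} = \frac{11 + o}{L + o}$
$h = - \frac{1}{437360}$ ($h = \frac{1}{7 \left(-62449 - 31\right)} = \frac{1}{7 \left(-62480\right)} = \frac{1}{7} \left(- \frac{1}{62480}\right) = - \frac{1}{437360} \approx -2.2864 \cdot 10^{-6}$)
$\frac{m{\left(57,41 \right)}}{h} = \frac{\frac{1}{41 + 57} \left(11 + 57\right)}{- \frac{1}{437360}} = \frac{1}{98} \cdot 68 \left(-437360\right) = \frac{34}{49} \left(-437360\right) = - \frac{2124320}{7}$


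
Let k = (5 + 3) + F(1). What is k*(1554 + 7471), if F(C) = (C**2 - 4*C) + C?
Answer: 54150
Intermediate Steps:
F(C) = C**2 - 3*C
k = 6 (k = (5 + 3) + 1*(-3 + 1) = 8 + 1*(-2) = 8 - 2 = 6)
k*(1554 + 7471) = 6*(1554 + 7471) = 6*9025 = 54150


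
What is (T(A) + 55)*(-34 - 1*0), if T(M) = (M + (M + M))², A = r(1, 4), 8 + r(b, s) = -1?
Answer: -26656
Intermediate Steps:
r(b, s) = -9 (r(b, s) = -8 - 1 = -9)
A = -9
T(M) = 9*M² (T(M) = (M + 2*M)² = (3*M)² = 9*M²)
(T(A) + 55)*(-34 - 1*0) = (9*(-9)² + 55)*(-34 - 1*0) = (9*81 + 55)*(-34 + 0) = (729 + 55)*(-34) = 784*(-34) = -26656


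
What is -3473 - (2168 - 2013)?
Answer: -3628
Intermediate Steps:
-3473 - (2168 - 2013) = -3473 - 1*155 = -3473 - 155 = -3628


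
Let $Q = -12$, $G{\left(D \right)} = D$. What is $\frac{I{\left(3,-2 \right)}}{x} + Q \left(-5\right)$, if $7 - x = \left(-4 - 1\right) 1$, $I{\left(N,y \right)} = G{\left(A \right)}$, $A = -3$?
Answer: $\frac{239}{4} \approx 59.75$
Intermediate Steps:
$I{\left(N,y \right)} = -3$
$x = 12$ ($x = 7 - \left(-4 - 1\right) 1 = 7 - \left(-5\right) 1 = 7 - -5 = 7 + 5 = 12$)
$\frac{I{\left(3,-2 \right)}}{x} + Q \left(-5\right) = - \frac{3}{12} - -60 = \left(-3\right) \frac{1}{12} + 60 = - \frac{1}{4} + 60 = \frac{239}{4}$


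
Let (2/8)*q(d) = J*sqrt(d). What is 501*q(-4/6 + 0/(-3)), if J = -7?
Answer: -4676*I*sqrt(6) ≈ -11454.0*I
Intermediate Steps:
q(d) = -28*sqrt(d) (q(d) = 4*(-7*sqrt(d)) = -28*sqrt(d))
501*q(-4/6 + 0/(-3)) = 501*(-28*sqrt(-4/6 + 0/(-3))) = 501*(-28*sqrt(-4*1/6 + 0*(-1/3))) = 501*(-28*sqrt(-2/3 + 0)) = 501*(-28*I*sqrt(6)/3) = -4676*I*sqrt(6)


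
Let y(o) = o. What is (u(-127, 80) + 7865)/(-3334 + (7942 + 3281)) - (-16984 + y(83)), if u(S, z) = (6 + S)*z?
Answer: 133330174/7889 ≈ 16901.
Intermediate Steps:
u(S, z) = z*(6 + S)
(u(-127, 80) + 7865)/(-3334 + (7942 + 3281)) - (-16984 + y(83)) = (80*(6 - 127) + 7865)/(-3334 + (7942 + 3281)) - (-16984 + 83) = (80*(-121) + 7865)/(-3334 + 11223) - 1*(-16901) = (-9680 + 7865)/7889 + 16901 = -1815*1/7889 + 16901 = -1815/7889 + 16901 = 133330174/7889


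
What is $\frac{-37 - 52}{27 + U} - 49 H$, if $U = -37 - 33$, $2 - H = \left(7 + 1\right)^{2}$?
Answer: $\frac{130723}{43} \approx 3040.1$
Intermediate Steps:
$H = -62$ ($H = 2 - \left(7 + 1\right)^{2} = 2 - 8^{2} = 2 - 64 = -62$)
$U = -70$ ($U = -37 - 33 = -70$)
$\frac{-37 - 52}{27 + U} - 49 H = \frac{-37 - 52}{27 - 70} - -3038 = - \frac{89}{-43} + 3038 = \left(-89\right) \left(- \frac{1}{43}\right) + 3038 = \frac{89}{43} + 3038 = \frac{130723}{43}$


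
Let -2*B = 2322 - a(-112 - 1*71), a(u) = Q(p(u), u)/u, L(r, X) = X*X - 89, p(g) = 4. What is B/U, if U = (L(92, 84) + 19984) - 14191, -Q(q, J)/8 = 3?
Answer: -70817/778360 ≈ -0.090982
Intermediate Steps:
Q(q, J) = -24 (Q(q, J) = -8*3 = -24)
L(r, X) = -89 + X**2 (L(r, X) = X**2 - 89 = -89 + X**2)
a(u) = -24/u
U = 12760 (U = ((-89 + 84**2) + 19984) - 14191 = ((-89 + 7056) + 19984) - 14191 = (6967 + 19984) - 14191 = 26951 - 14191 = 12760)
B = -70817/61 (B = -(2322 - (-24)/(-112 - 1*71))/2 = -(2322 - (-24)/(-112 - 71))/2 = -(2322 - (-24)/(-183))/2 = -(2322 - (-24)*(-1)/183)/2 = -(2322 - 1*8/61)/2 = -(2322 - 8/61)/2 = -1/2*141634/61 = -70817/61 ≈ -1160.9)
B/U = -70817/61/12760 = -70817/61*1/12760 = -70817/778360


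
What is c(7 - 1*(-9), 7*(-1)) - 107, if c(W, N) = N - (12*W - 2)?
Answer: -304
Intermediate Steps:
c(W, N) = 2 + N - 12*W (c(W, N) = N - (-2 + 12*W) = N + (2 - 12*W) = 2 + N - 12*W)
c(7 - 1*(-9), 7*(-1)) - 107 = (2 + 7*(-1) - 12*(7 - 1*(-9))) - 107 = (2 - 7 - 12*(7 + 9)) - 107 = (2 - 7 - 12*16) - 107 = (2 - 7 - 192) - 107 = -197 - 107 = -304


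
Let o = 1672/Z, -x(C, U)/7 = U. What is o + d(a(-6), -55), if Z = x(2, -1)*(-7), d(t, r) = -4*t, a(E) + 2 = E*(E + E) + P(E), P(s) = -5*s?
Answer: -21272/49 ≈ -434.12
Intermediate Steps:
x(C, U) = -7*U
a(E) = -2 - 5*E + 2*E² (a(E) = -2 + (E*(E + E) - 5*E) = -2 + (E*(2*E) - 5*E) = -2 + (2*E² - 5*E) = -2 + (-5*E + 2*E²) = -2 - 5*E + 2*E²)
Z = -49 (Z = -7*(-1)*(-7) = 7*(-7) = -49)
o = -1672/49 (o = 1672/(-49) = 1672*(-1/49) = -1672/49 ≈ -34.122)
o + d(a(-6), -55) = -1672/49 - 4*(-2 - 5*(-6) + 2*(-6)²) = -1672/49 - 4*(-2 + 30 + 2*36) = -1672/49 - 4*(-2 + 30 + 72) = -1672/49 - 4*100 = -1672/49 - 400 = -21272/49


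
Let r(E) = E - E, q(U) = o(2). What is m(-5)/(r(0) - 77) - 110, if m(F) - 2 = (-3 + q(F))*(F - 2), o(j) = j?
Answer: -8479/77 ≈ -110.12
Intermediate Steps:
q(U) = 2
r(E) = 0
m(F) = 4 - F (m(F) = 2 + (-3 + 2)*(F - 2) = 2 - (-2 + F) = 2 + (2 - F) = 4 - F)
m(-5)/(r(0) - 77) - 110 = (4 - 1*(-5))/(0 - 77) - 110 = (4 + 5)/(-77) - 110 = -1/77*9 - 110 = -9/77 - 110 = -8479/77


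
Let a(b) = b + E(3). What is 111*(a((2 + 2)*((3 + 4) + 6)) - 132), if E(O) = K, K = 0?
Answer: -8880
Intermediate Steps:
E(O) = 0
a(b) = b (a(b) = b + 0 = b)
111*(a((2 + 2)*((3 + 4) + 6)) - 132) = 111*((2 + 2)*((3 + 4) + 6) - 132) = 111*(4*(7 + 6) - 132) = 111*(4*13 - 132) = 111*(52 - 132) = 111*(-80) = -8880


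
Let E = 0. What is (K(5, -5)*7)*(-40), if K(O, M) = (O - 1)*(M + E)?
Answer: 5600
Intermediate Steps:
K(O, M) = M*(-1 + O) (K(O, M) = (O - 1)*(M + 0) = (-1 + O)*M = M*(-1 + O))
(K(5, -5)*7)*(-40) = (-5*(-1 + 5)*7)*(-40) = (-5*4*7)*(-40) = -20*7*(-40) = -140*(-40) = 5600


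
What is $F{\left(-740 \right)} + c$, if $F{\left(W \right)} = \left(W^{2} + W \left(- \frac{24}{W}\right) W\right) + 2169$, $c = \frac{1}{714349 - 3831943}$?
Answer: $\frac{1769325005225}{3117594} \approx 5.6753 \cdot 10^{5}$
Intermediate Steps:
$c = - \frac{1}{3117594}$ ($c = \frac{1}{-3117594} = - \frac{1}{3117594} \approx -3.2076 \cdot 10^{-7}$)
$F{\left(W \right)} = 2169 + W^{2} - 24 W$ ($F{\left(W \right)} = \left(W^{2} - 24 W\right) + 2169 = 2169 + W^{2} - 24 W$)
$F{\left(-740 \right)} + c = \left(2169 + \left(-740\right)^{2} - -17760\right) - \frac{1}{3117594} = \left(2169 + 547600 + 17760\right) - \frac{1}{3117594} = 567529 - \frac{1}{3117594} = \frac{1769325005225}{3117594}$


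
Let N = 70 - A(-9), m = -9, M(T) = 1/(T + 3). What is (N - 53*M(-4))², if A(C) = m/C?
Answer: 14884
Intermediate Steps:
M(T) = 1/(3 + T)
A(C) = -9/C
N = 69 (N = 70 - (-9)/(-9) = 70 - (-9)*(-1)/9 = 70 - 1*1 = 70 - 1 = 69)
(N - 53*M(-4))² = (69 - 53/(3 - 4))² = (69 - 53/(-1))² = (69 - 53*(-1))² = (69 + 53)² = 122² = 14884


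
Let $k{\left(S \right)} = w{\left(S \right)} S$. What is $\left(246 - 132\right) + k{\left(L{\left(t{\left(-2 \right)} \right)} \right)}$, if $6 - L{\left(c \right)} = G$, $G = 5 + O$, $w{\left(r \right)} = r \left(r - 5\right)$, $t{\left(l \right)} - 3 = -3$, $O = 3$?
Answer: $86$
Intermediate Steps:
$t{\left(l \right)} = 0$ ($t{\left(l \right)} = 3 - 3 = 0$)
$w{\left(r \right)} = r \left(-5 + r\right)$
$G = 8$ ($G = 5 + 3 = 8$)
$L{\left(c \right)} = -2$ ($L{\left(c \right)} = 6 - 8 = -2$)
$k{\left(S \right)} = S^{2} \left(-5 + S\right)$ ($k{\left(S \right)} = S \left(-5 + S\right) S = S^{2} \left(-5 + S\right)$)
$\left(246 - 132\right) + k{\left(L{\left(t{\left(-2 \right)} \right)} \right)} = \left(246 - 132\right) + \left(-2\right)^{2} \left(-5 - 2\right) = \left(246 - 132\right) + 4 \left(-7\right) = 114 - 28 = 86$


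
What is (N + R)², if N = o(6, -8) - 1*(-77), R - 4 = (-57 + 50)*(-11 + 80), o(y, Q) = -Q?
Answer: 155236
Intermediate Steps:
R = -479 (R = 4 + (-57 + 50)*(-11 + 80) = 4 - 7*69 = 4 - 483 = -479)
N = 85 (N = -1*(-8) - 1*(-77) = 8 + 77 = 85)
(N + R)² = (85 - 479)² = (-394)² = 155236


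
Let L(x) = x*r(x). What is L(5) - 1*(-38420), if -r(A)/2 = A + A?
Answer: 38320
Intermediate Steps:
r(A) = -4*A (r(A) = -2*(A + A) = -4*A)
L(x) = -4*x² (L(x) = x*(-4*x) = -4*x²)
L(5) - 1*(-38420) = -4*5² - 1*(-38420) = -4*25 + 38420 = -100 + 38420 = 38320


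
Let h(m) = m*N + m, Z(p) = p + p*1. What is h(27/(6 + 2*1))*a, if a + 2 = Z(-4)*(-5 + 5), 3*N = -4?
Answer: 9/4 ≈ 2.2500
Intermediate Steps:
N = -4/3 (N = (⅓)*(-4) = -4/3 ≈ -1.3333)
Z(p) = 2*p (Z(p) = p + p = 2*p)
h(m) = -m/3 (h(m) = m*(-4/3) + m = -4*m/3 + m = -m/3)
a = -2 (a = -2 + (2*(-4))*(-5 + 5) = -2 - 8*0 = -2 + 0 = -2)
h(27/(6 + 2*1))*a = -9/(6 + 2*1)*(-2) = -9/(6 + 2)*(-2) = -9/8*(-2) = 9/4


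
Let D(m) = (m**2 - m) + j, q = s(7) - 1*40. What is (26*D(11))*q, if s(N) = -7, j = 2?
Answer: -136864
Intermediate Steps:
q = -47 (q = -7 - 1*40 = -7 - 40 = -47)
D(m) = 2 + m**2 - m (D(m) = (m**2 - m) + 2 = 2 + m**2 - m)
(26*D(11))*q = (26*(2 + 11**2 - 1*11))*(-47) = (26*(2 + 121 - 11))*(-47) = (26*112)*(-47) = 2912*(-47) = -136864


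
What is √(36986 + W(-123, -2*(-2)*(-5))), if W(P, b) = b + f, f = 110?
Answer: 2*√9269 ≈ 192.55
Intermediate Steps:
W(P, b) = 110 + b (W(P, b) = b + 110 = 110 + b)
√(36986 + W(-123, -2*(-2)*(-5))) = √(36986 + (110 - 2*(-2)*(-5))) = √(36986 + (110 + 4*(-5))) = √(36986 + (110 - 20)) = √(36986 + 90) = √37076 = 2*√9269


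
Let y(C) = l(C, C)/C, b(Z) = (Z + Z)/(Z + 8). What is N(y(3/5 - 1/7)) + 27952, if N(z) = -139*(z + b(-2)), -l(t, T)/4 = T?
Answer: 85802/3 ≈ 28601.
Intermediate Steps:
b(Z) = 2*Z/(8 + Z) (b(Z) = (2*Z)/(8 + Z) = 2*Z/(8 + Z))
l(t, T) = -4*T
y(C) = -4 (y(C) = (-4*C)/C = -4)
N(z) = 278/3 - 139*z (N(z) = -139*(z + 2*(-2)/(8 - 2)) = -139*(z + 2*(-2)/6) = -139*(z + 2*(-2)*(1/6)) = -139*(z - 2/3) = -139*(-2/3 + z) = 278/3 - 139*z)
N(y(3/5 - 1/7)) + 27952 = (278/3 - 139*(-4)) + 27952 = (278/3 + 556) + 27952 = 1946/3 + 27952 = 85802/3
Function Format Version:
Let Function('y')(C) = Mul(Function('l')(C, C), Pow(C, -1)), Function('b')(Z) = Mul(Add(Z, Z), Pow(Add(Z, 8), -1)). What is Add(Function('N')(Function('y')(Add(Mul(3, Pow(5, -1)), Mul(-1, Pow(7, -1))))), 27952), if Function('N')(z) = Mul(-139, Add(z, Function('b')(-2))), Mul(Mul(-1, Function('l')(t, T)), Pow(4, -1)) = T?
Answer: Rational(85802, 3) ≈ 28601.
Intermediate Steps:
Function('b')(Z) = Mul(2, Z, Pow(Add(8, Z), -1)) (Function('b')(Z) = Mul(Mul(2, Z), Pow(Add(8, Z), -1)) = Mul(2, Z, Pow(Add(8, Z), -1)))
Function('l')(t, T) = Mul(-4, T)
Function('y')(C) = -4 (Function('y')(C) = Mul(Mul(-4, C), Pow(C, -1)) = -4)
Function('N')(z) = Add(Rational(278, 3), Mul(-139, z)) (Function('N')(z) = Mul(-139, Add(z, Mul(2, -2, Pow(Add(8, -2), -1)))) = Mul(-139, Add(z, Mul(2, -2, Pow(6, -1)))) = Mul(-139, Add(z, Mul(2, -2, Rational(1, 6)))) = Mul(-139, Add(z, Rational(-2, 3))) = Mul(-139, Add(Rational(-2, 3), z)) = Add(Rational(278, 3), Mul(-139, z)))
Add(Function('N')(Function('y')(Add(Mul(3, Pow(5, -1)), Mul(-1, Pow(7, -1))))), 27952) = Add(Add(Rational(278, 3), Mul(-139, -4)), 27952) = Add(Add(Rational(278, 3), 556), 27952) = Add(Rational(1946, 3), 27952) = Rational(85802, 3)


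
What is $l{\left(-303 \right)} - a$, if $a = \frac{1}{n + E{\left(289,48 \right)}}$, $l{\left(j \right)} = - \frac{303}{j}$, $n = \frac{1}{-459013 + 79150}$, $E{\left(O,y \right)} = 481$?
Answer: $\frac{182334239}{182714102} \approx 0.99792$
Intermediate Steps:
$n = - \frac{1}{379863}$ ($n = \frac{1}{-379863} = - \frac{1}{379863} \approx -2.6325 \cdot 10^{-6}$)
$a = \frac{379863}{182714102}$ ($a = \frac{1}{- \frac{1}{379863} + 481} = \frac{1}{\frac{182714102}{379863}} = \frac{379863}{182714102} \approx 0.002079$)
$l{\left(-303 \right)} - a = - \frac{303}{-303} - \frac{379863}{182714102} = \left(-303\right) \left(- \frac{1}{303}\right) - \frac{379863}{182714102} = 1 - \frac{379863}{182714102} = \frac{182334239}{182714102}$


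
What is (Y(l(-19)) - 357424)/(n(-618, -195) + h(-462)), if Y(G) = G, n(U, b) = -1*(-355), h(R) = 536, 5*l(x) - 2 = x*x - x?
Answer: -1786738/4455 ≈ -401.06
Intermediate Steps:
l(x) = 2/5 - x/5 + x**2/5 (l(x) = 2/5 + (x*x - x)/5 = 2/5 + (x**2 - x)/5 = 2/5 + (-x/5 + x**2/5) = 2/5 - x/5 + x**2/5)
n(U, b) = 355
(Y(l(-19)) - 357424)/(n(-618, -195) + h(-462)) = ((2/5 - 1/5*(-19) + (1/5)*(-19)**2) - 357424)/(355 + 536) = ((2/5 + 19/5 + (1/5)*361) - 357424)/891 = ((2/5 + 19/5 + 361/5) - 357424)*(1/891) = (382/5 - 357424)*(1/891) = -1786738/5*1/891 = -1786738/4455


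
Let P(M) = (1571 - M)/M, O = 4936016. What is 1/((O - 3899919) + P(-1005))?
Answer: 1005/1041274909 ≈ 9.6516e-7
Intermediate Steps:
P(M) = (1571 - M)/M
1/((O - 3899919) + P(-1005)) = 1/((4936016 - 3899919) + (1571 - 1*(-1005))/(-1005)) = 1/(1036097 - (1571 + 1005)/1005) = 1/(1036097 - 1/1005*2576) = 1/(1036097 - 2576/1005) = 1/(1041274909/1005) = 1005/1041274909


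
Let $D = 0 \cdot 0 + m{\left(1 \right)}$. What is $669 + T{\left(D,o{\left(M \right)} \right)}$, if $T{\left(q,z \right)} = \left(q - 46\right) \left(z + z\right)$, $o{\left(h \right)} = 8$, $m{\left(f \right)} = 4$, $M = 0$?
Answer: $-3$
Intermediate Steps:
$D = 4$ ($D = 0 \cdot 0 + 4 = 0 + 4 = 4$)
$T{\left(q,z \right)} = 2 z \left(-46 + q\right)$ ($T{\left(q,z \right)} = \left(-46 + q\right) 2 z = 2 z \left(-46 + q\right)$)
$669 + T{\left(D,o{\left(M \right)} \right)} = 669 + 2 \cdot 8 \left(-46 + 4\right) = 669 + 2 \cdot 8 \left(-42\right) = 669 - 672 = -3$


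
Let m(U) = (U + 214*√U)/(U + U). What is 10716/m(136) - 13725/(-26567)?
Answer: -6400794407/101087435 + 764408*√34/3805 ≈ 1108.1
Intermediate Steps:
m(U) = (U + 214*√U)/(2*U) (m(U) = (U + 214*√U)/((2*U)) = (U + 214*√U)*(1/(2*U)) = (U + 214*√U)/(2*U))
10716/m(136) - 13725/(-26567) = 10716/(½ + 107/√136) - 13725/(-26567) = 10716/(½ + 107*(√34/68)) - 13725*(-1/26567) = 10716/(½ + 107*√34/68) + 13725/26567 = 13725/26567 + 10716/(½ + 107*√34/68)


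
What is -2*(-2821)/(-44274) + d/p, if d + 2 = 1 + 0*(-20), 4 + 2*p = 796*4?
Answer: -1502509/11732610 ≈ -0.12806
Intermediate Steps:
p = 1590 (p = -2 + (796*4)/2 = -2 + (½)*3184 = -2 + 1592 = 1590)
d = -1 (d = -2 + (1 + 0*(-20)) = -2 + (1 + 0) = -2 + 1 = -1)
-2*(-2821)/(-44274) + d/p = -2*(-2821)/(-44274) - 1/1590 = 5642*(-1/44274) - 1*1/1590 = -2821/22137 - 1/1590 = -1502509/11732610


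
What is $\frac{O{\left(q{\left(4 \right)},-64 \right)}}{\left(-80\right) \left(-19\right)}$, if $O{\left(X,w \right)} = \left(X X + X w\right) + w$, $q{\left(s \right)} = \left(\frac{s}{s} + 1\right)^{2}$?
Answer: $- \frac{1}{5} \approx -0.2$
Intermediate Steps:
$q{\left(s \right)} = 4$ ($q{\left(s \right)} = \left(1 + 1\right)^{2} = 2^{2} = 4$)
$O{\left(X,w \right)} = w + X^{2} + X w$ ($O{\left(X,w \right)} = \left(X^{2} + X w\right) + w = w + X^{2} + X w$)
$\frac{O{\left(q{\left(4 \right)},-64 \right)}}{\left(-80\right) \left(-19\right)} = \frac{-64 + 4^{2} + 4 \left(-64\right)}{\left(-80\right) \left(-19\right)} = \frac{-64 + 16 - 256}{1520} = \left(-304\right) \frac{1}{1520} = - \frac{1}{5}$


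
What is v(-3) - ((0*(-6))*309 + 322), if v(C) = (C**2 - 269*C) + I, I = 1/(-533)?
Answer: 263301/533 ≈ 494.00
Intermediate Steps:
I = -1/533 ≈ -0.0018762
v(C) = -1/533 + C**2 - 269*C (v(C) = (C**2 - 269*C) - 1/533 = -1/533 + C**2 - 269*C)
v(-3) - ((0*(-6))*309 + 322) = (-1/533 + (-3)**2 - 269*(-3)) - ((0*(-6))*309 + 322) = (-1/533 + 9 + 807) - (0*309 + 322) = 434927/533 - (0 + 322) = 434927/533 - 1*322 = 434927/533 - 322 = 263301/533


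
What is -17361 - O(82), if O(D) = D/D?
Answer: -17362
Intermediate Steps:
O(D) = 1
-17361 - O(82) = -17361 - 1*1 = -17361 - 1 = -17362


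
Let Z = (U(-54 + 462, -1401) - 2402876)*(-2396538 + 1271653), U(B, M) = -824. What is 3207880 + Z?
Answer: 2703889282380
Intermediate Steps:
Z = 2703886074500 (Z = (-824 - 2402876)*(-2396538 + 1271653) = -2403700*(-1124885) = 2703886074500)
3207880 + Z = 3207880 + 2703886074500 = 2703889282380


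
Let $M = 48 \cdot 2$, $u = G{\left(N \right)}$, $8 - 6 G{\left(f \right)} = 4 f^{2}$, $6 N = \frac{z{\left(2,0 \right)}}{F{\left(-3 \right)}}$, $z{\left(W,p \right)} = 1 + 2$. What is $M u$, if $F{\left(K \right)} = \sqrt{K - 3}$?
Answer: $\frac{392}{3} \approx 130.67$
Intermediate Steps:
$z{\left(W,p \right)} = 3$
$F{\left(K \right)} = \sqrt{-3 + K}$
$N = - \frac{i \sqrt{6}}{12}$ ($N = \frac{3 \frac{1}{\sqrt{-3 - 3}}}{6} = \frac{3 \frac{1}{\sqrt{-6}}}{6} = \frac{3 \frac{1}{i \sqrt{6}}}{6} = \frac{3 \left(- \frac{i \sqrt{6}}{6}\right)}{6} = \frac{\left(- \frac{1}{2}\right) i \sqrt{6}}{6} = - \frac{i \sqrt{6}}{12} \approx - 0.20412 i$)
$G{\left(f \right)} = \frac{4}{3} - \frac{2 f^{2}}{3}$ ($G{\left(f \right)} = \frac{4}{3} - \frac{4 f^{2}}{6} = \frac{4}{3} - \frac{2 f^{2}}{3}$)
$u = \frac{49}{36}$ ($u = \frac{4}{3} - \frac{2 \left(- \frac{i \sqrt{6}}{12}\right)^{2}}{3} = \frac{4}{3} - - \frac{1}{36} = \frac{4}{3} + \frac{1}{36} = \frac{49}{36} \approx 1.3611$)
$M = 96$
$M u = 96 \cdot \frac{49}{36} = \frac{392}{3}$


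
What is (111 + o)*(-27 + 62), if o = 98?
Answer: 7315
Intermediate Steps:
(111 + o)*(-27 + 62) = (111 + 98)*(-27 + 62) = 209*35 = 7315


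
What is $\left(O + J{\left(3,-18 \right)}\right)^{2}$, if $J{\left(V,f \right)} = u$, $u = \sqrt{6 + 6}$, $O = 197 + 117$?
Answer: $98608 + 1256 \sqrt{3} \approx 1.0078 \cdot 10^{5}$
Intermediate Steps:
$O = 314$
$u = 2 \sqrt{3}$ ($u = \sqrt{12} = 2 \sqrt{3} \approx 3.4641$)
$J{\left(V,f \right)} = 2 \sqrt{3}$
$\left(O + J{\left(3,-18 \right)}\right)^{2} = \left(314 + 2 \sqrt{3}\right)^{2}$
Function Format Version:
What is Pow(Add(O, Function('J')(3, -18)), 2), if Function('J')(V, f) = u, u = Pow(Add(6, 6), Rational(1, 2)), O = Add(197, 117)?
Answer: Add(98608, Mul(1256, Pow(3, Rational(1, 2)))) ≈ 1.0078e+5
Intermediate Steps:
O = 314
u = Mul(2, Pow(3, Rational(1, 2))) (u = Pow(12, Rational(1, 2)) = Mul(2, Pow(3, Rational(1, 2))) ≈ 3.4641)
Function('J')(V, f) = Mul(2, Pow(3, Rational(1, 2)))
Pow(Add(O, Function('J')(3, -18)), 2) = Pow(Add(314, Mul(2, Pow(3, Rational(1, 2)))), 2)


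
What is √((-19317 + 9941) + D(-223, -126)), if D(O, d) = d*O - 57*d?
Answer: 4*√1619 ≈ 160.95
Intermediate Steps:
D(O, d) = -57*d + O*d (D(O, d) = O*d - 57*d = -57*d + O*d)
√((-19317 + 9941) + D(-223, -126)) = √((-19317 + 9941) - 126*(-57 - 223)) = √(-9376 - 126*(-280)) = √(-9376 + 35280) = √25904 = 4*√1619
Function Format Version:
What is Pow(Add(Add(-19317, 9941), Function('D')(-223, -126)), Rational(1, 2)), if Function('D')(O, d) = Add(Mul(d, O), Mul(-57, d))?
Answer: Mul(4, Pow(1619, Rational(1, 2))) ≈ 160.95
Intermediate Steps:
Function('D')(O, d) = Add(Mul(-57, d), Mul(O, d)) (Function('D')(O, d) = Add(Mul(O, d), Mul(-57, d)) = Add(Mul(-57, d), Mul(O, d)))
Pow(Add(Add(-19317, 9941), Function('D')(-223, -126)), Rational(1, 2)) = Pow(Add(Add(-19317, 9941), Mul(-126, Add(-57, -223))), Rational(1, 2)) = Pow(Add(-9376, Mul(-126, -280)), Rational(1, 2)) = Pow(Add(-9376, 35280), Rational(1, 2)) = Pow(25904, Rational(1, 2)) = Mul(4, Pow(1619, Rational(1, 2)))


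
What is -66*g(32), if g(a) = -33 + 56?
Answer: -1518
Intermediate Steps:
g(a) = 23
-66*g(32) = -66*23 = -1518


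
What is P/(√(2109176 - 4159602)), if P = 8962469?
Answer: -8962469*I*√2050426/2050426 ≈ -6259.0*I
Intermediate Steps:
P/(√(2109176 - 4159602)) = 8962469/(√(2109176 - 4159602)) = 8962469/(√(-2050426)) = 8962469/((I*√2050426)) = 8962469*(-I*√2050426/2050426) = -8962469*I*√2050426/2050426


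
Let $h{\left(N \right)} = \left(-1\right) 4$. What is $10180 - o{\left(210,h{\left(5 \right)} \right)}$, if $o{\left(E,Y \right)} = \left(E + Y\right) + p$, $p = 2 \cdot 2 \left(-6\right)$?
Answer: $9998$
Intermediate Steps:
$h{\left(N \right)} = -4$
$p = -24$ ($p = 4 \left(-6\right) = -24$)
$o{\left(E,Y \right)} = -24 + E + Y$ ($o{\left(E,Y \right)} = \left(E + Y\right) - 24 = -24 + E + Y$)
$10180 - o{\left(210,h{\left(5 \right)} \right)} = 10180 - \left(-24 + 210 - 4\right) = 10180 - 182 = 9998$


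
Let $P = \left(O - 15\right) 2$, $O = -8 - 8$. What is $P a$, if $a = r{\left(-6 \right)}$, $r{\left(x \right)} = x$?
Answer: $372$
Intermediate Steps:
$a = -6$
$O = -16$ ($O = -8 - 8 = -16$)
$P = -62$ ($P = \left(-16 - 15\right) 2 = \left(-31\right) 2 = -62$)
$P a = \left(-62\right) \left(-6\right) = 372$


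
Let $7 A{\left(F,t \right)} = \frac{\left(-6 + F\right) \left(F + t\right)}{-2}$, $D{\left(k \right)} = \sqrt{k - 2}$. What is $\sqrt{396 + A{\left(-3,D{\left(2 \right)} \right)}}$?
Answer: $\frac{3 \sqrt{8582}}{14} \approx 19.851$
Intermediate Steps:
$D{\left(k \right)} = \sqrt{-2 + k}$
$A{\left(F,t \right)} = - \frac{\left(-6 + F\right) \left(F + t\right)}{14}$ ($A{\left(F,t \right)} = \frac{\left(-6 + F\right) \left(F + t\right) \frac{1}{-2}}{7} = \frac{\left(-6 + F\right) \left(F + t\right) \left(- \frac{1}{2}\right)}{7} = \frac{\left(- \frac{1}{2}\right) \left(-6 + F\right) \left(F + t\right)}{7} = - \frac{\left(-6 + F\right) \left(F + t\right)}{14}$)
$\sqrt{396 + A{\left(-3,D{\left(2 \right)} \right)}} = \sqrt{396 + \left(- \frac{\left(-3\right)^{2}}{14} + \frac{3}{7} \left(-3\right) + \frac{3 \sqrt{-2 + 2}}{7} - - \frac{3 \sqrt{-2 + 2}}{14}\right)} = \sqrt{396 - \left(\frac{27}{14} + 0\right)} = \sqrt{396 + \left(- \frac{9}{14} - \frac{9}{7} + 0 + 0\right)} = \sqrt{396 - \frac{27}{14}} = \sqrt{\frac{5517}{14}} = \frac{3 \sqrt{8582}}{14}$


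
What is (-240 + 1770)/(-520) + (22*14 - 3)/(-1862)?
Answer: -150373/48412 ≈ -3.1061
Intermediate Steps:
(-240 + 1770)/(-520) + (22*14 - 3)/(-1862) = 1530*(-1/520) + (308 - 3)*(-1/1862) = -153/52 + 305*(-1/1862) = -153/52 - 305/1862 = -150373/48412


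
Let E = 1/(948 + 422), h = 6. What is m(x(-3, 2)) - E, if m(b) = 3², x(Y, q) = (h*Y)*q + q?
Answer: 12329/1370 ≈ 8.9993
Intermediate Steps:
x(Y, q) = q + 6*Y*q (x(Y, q) = (6*Y)*q + q = 6*Y*q + q = q + 6*Y*q)
m(b) = 9
E = 1/1370 ≈ 0.00072993
m(x(-3, 2)) - E = 9 - 1*1/1370 = 9 - 1/1370 = 12329/1370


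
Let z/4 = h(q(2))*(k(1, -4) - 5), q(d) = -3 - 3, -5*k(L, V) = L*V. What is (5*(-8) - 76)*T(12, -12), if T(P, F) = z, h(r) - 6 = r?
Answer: 0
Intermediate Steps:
k(L, V) = -L*V/5
q(d) = -6
h(r) = 6 + r
z = 0 (z = 4*((6 - 6)*(-1/5*1*(-4) - 5)) = 4*(0*(4/5 - 5)) = 4*(0*(-21/5)) = 4*0 = 0)
T(P, F) = 0
(5*(-8) - 76)*T(12, -12) = (5*(-8) - 76)*0 = (-40 - 76)*0 = -116*0 = 0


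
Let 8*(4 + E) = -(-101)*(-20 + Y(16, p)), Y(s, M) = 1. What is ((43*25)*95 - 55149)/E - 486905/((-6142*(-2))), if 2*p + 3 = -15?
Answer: -5566377127/23966084 ≈ -232.26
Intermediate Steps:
p = -9 (p = -3/2 + (½)*(-15) = -3/2 - 15/2 = -9)
E = -1951/8 (E = -4 + (-(-101)*(-20 + 1))/8 = -4 + (-(-101)*(-19))/8 = -4 + (-1*1919)/8 = -4 + (⅛)*(-1919) = -4 - 1919/8 = -1951/8 ≈ -243.88)
((43*25)*95 - 55149)/E - 486905/((-6142*(-2))) = ((43*25)*95 - 55149)/(-1951/8) - 486905/((-6142*(-2))) = (1075*95 - 55149)*(-8/1951) - 486905/12284 = (102125 - 55149)*(-8/1951) - 486905*1/12284 = 46976*(-8/1951) - 486905/12284 = -375808/1951 - 486905/12284 = -5566377127/23966084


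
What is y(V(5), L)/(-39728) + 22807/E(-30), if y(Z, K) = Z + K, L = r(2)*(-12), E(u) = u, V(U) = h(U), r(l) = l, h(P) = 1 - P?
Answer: -113259457/148980 ≈ -760.23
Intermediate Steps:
V(U) = 1 - U
L = -24 (L = 2*(-12) = -24)
y(Z, K) = K + Z
y(V(5), L)/(-39728) + 22807/E(-30) = (-24 + (1 - 1*5))/(-39728) + 22807/(-30) = (-24 + (1 - 5))*(-1/39728) + 22807*(-1/30) = (-24 - 4)*(-1/39728) - 22807/30 = -28*(-1/39728) - 22807/30 = 7/9932 - 22807/30 = -113259457/148980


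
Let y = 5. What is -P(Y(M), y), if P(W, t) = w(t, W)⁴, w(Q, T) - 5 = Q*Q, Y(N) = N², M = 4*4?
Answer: -810000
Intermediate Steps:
M = 16
w(Q, T) = 5 + Q² (w(Q, T) = 5 + Q*Q = 5 + Q²)
P(W, t) = (5 + t²)⁴
-P(Y(M), y) = -(5 + 5²)⁴ = -(5 + 25)⁴ = -1*30⁴ = -1*810000 = -810000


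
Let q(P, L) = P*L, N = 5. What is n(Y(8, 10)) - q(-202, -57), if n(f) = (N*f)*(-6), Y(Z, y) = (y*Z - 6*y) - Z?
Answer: -11874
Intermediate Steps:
q(P, L) = L*P
Y(Z, y) = -Z - 6*y + Z*y (Y(Z, y) = (Z*y - 6*y) - Z = (-6*y + Z*y) - Z = -Z - 6*y + Z*y)
n(f) = -30*f (n(f) = (5*f)*(-6) = -30*f)
n(Y(8, 10)) - q(-202, -57) = -30*(-1*8 - 6*10 + 8*10) - (-57)*(-202) = -30*(-8 - 60 + 80) - 1*11514 = -30*12 - 11514 = -360 - 11514 = -11874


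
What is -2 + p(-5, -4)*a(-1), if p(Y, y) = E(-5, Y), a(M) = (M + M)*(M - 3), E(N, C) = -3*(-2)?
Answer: 46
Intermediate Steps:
E(N, C) = 6
a(M) = 2*M*(-3 + M) (a(M) = (2*M)*(-3 + M) = 2*M*(-3 + M))
p(Y, y) = 6
-2 + p(-5, -4)*a(-1) = -2 + 6*(2*(-1)*(-3 - 1)) = -2 + 6*(2*(-1)*(-4)) = -2 + 6*8 = -2 + 48 = 46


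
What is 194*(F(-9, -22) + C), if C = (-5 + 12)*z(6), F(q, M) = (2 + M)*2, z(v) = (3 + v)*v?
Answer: 65572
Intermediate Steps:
z(v) = v*(3 + v)
F(q, M) = 4 + 2*M
C = 378 (C = (-5 + 12)*(6*(3 + 6)) = 7*(6*9) = 7*54 = 378)
194*(F(-9, -22) + C) = 194*((4 + 2*(-22)) + 378) = 194*((4 - 44) + 378) = 194*(-40 + 378) = 194*338 = 65572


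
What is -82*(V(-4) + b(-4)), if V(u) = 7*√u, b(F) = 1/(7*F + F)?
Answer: 41/16 - 1148*I ≈ 2.5625 - 1148.0*I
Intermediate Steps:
b(F) = 1/(8*F)
-82*(V(-4) + b(-4)) = -82*(7*√(-4) + (⅛)/(-4)) = -82*(7*(2*I) + (⅛)*(-¼)) = -82*(14*I - 1/32) = -82*(-1/32 + 14*I) = 41/16 - 1148*I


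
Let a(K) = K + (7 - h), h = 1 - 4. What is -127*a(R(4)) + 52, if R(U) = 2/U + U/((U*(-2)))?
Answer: -1218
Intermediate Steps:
R(U) = -½ + 2/U (R(U) = 2/U + U/((-2*U)) = 2/U + U*(-1/(2*U)) = 2/U - ½ = -½ + 2/U)
h = -3
a(K) = 10 + K (a(K) = K + (7 - 1*(-3)) = K + (7 + 3) = K + 10 = 10 + K)
-127*a(R(4)) + 52 = -127*(10 + (½)*(4 - 1*4)/4) + 52 = -127*(10 + (½)*(¼)*(4 - 4)) + 52 = -127*(10 + (½)*(¼)*0) + 52 = -127*(10 + 0) + 52 = -127*10 + 52 = -1270 + 52 = -1218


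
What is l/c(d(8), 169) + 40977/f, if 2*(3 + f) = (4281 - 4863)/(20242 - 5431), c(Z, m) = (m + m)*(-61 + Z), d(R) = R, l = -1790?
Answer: -1812018650033/133530956 ≈ -13570.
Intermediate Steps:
c(Z, m) = 2*m*(-61 + Z) (c(Z, m) = (2*m)*(-61 + Z) = 2*m*(-61 + Z))
f = -14908/4937 (f = -3 + ((4281 - 4863)/(20242 - 5431))/2 = -3 + (-582/14811)/2 = -3 + (-582*1/14811)/2 = -3 + (½)*(-194/4937) = -3 - 97/4937 = -14908/4937 ≈ -3.0196)
l/c(d(8), 169) + 40977/f = -1790*1/(338*(-61 + 8)) + 40977/(-14908/4937) = -1790/(2*169*(-53)) + 40977*(-4937/14908) = -1790/(-17914) - 202303449/14908 = -1790*(-1/17914) - 202303449/14908 = 895/8957 - 202303449/14908 = -1812018650033/133530956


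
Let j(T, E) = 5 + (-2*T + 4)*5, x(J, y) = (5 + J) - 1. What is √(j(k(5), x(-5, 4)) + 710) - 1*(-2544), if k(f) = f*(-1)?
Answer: 2544 + √785 ≈ 2572.0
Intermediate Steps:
k(f) = -f
x(J, y) = 4 + J
j(T, E) = 25 - 10*T (j(T, E) = 5 + (4 - 2*T)*5 = 5 + (20 - 10*T) = 25 - 10*T)
√(j(k(5), x(-5, 4)) + 710) - 1*(-2544) = √((25 - (-10)*5) + 710) - 1*(-2544) = √((25 - 10*(-5)) + 710) + 2544 = √((25 + 50) + 710) + 2544 = √(75 + 710) + 2544 = √785 + 2544 = 2544 + √785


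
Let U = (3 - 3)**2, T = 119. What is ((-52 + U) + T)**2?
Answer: 4489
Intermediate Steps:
U = 0 (U = 0**2 = 0)
((-52 + U) + T)**2 = ((-52 + 0) + 119)**2 = (-52 + 119)**2 = 67**2 = 4489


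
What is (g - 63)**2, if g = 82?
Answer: 361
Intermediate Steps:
(g - 63)**2 = (82 - 63)**2 = 19**2 = 361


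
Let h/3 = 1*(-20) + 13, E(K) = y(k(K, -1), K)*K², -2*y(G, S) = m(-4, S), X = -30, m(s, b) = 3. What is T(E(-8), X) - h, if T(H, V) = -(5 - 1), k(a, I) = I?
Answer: 17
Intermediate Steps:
y(G, S) = -3/2 (y(G, S) = -½*3 = -3/2)
E(K) = -3*K²/2
T(H, V) = -4 (T(H, V) = -1*4 = -4)
h = -21 (h = 3*(1*(-20) + 13) = 3*(-20 + 13) = 3*(-7) = -21)
T(E(-8), X) - h = -4 - 1*(-21) = -4 + 21 = 17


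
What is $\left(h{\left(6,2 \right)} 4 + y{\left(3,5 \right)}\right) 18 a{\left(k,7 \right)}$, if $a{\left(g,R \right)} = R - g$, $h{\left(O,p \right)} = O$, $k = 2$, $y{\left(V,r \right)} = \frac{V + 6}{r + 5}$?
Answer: $2241$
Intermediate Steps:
$y{\left(V,r \right)} = \frac{6 + V}{5 + r}$
$\left(h{\left(6,2 \right)} 4 + y{\left(3,5 \right)}\right) 18 a{\left(k,7 \right)} = \left(6 \cdot 4 + \frac{6 + 3}{5 + 5}\right) 18 \left(7 - 2\right) = \left(24 + \frac{1}{10} \cdot 9\right) 18 \left(7 - 2\right) = \left(24 + \frac{1}{10} \cdot 9\right) 18 \cdot 5 = \left(24 + \frac{9}{10}\right) 18 \cdot 5 = \frac{249}{10} \cdot 18 \cdot 5 = \frac{2241}{5} \cdot 5 = 2241$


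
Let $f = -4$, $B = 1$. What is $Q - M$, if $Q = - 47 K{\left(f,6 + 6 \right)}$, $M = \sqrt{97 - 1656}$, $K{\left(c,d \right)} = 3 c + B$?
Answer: $517 - i \sqrt{1559} \approx 517.0 - 39.484 i$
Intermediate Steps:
$K{\left(c,d \right)} = 1 + 3 c$ ($K{\left(c,d \right)} = 3 c + 1 = 1 + 3 c$)
$M = i \sqrt{1559}$ ($M = \sqrt{-1559} = i \sqrt{1559} \approx 39.484 i$)
$Q = 517$ ($Q = - 47 \left(1 + 3 \left(-4\right)\right) = - 47 \left(1 - 12\right) = \left(-47\right) \left(-11\right) = 517$)
$Q - M = 517 - i \sqrt{1559}$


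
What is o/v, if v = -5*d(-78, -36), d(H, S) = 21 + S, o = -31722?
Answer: -10574/25 ≈ -422.96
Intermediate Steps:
v = 75 (v = -5*(21 - 36) = -5*(-15) = 75)
o/v = -31722/75 = -31722*1/75 = -10574/25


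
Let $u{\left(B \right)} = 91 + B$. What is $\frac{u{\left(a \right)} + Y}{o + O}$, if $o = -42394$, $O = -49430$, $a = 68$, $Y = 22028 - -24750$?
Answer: $- \frac{46937}{91824} \approx -0.51116$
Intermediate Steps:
$Y = 46778$ ($Y = 22028 + 24750 = 46778$)
$\frac{u{\left(a \right)} + Y}{o + O} = \frac{\left(91 + 68\right) + 46778}{-42394 - 49430} = \frac{159 + 46778}{-91824} = 46937 \left(- \frac{1}{91824}\right) = - \frac{46937}{91824}$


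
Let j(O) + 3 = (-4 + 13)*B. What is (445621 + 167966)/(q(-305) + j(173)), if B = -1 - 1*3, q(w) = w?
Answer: -613587/344 ≈ -1783.7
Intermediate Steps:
B = -4 (B = -1 - 3 = -4)
j(O) = -39 (j(O) = -3 + (-4 + 13)*(-4) = -3 + 9*(-4) = -3 - 36 = -39)
(445621 + 167966)/(q(-305) + j(173)) = (445621 + 167966)/(-305 - 39) = 613587/(-344) = 613587*(-1/344) = -613587/344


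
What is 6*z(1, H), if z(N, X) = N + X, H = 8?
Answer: 54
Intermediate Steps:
6*z(1, H) = 6*(1 + 8) = 6*9 = 54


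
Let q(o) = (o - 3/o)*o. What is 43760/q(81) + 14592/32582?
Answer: 380370664/53418189 ≈ 7.1206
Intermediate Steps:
q(o) = o*(o - 3/o)
43760/q(81) + 14592/32582 = 43760/(-3 + 81²) + 14592/32582 = 43760/(-3 + 6561) + 14592*(1/32582) = 43760/6558 + 7296/16291 = 43760*(1/6558) + 7296/16291 = 21880/3279 + 7296/16291 = 380370664/53418189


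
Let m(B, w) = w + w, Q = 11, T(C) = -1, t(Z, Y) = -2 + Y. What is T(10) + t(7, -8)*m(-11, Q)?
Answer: -221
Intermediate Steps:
m(B, w) = 2*w
T(10) + t(7, -8)*m(-11, Q) = -1 + (-2 - 8)*(2*11) = -1 - 10*22 = -1 - 220 = -221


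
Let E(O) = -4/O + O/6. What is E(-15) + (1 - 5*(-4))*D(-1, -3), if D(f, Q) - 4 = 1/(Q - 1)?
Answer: 4591/60 ≈ 76.517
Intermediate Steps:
D(f, Q) = 4 + 1/(-1 + Q) (D(f, Q) = 4 + 1/(Q - 1) = 4 + 1/(-1 + Q))
E(O) = -4/O + O/6 (E(O) = -4/O + O*(⅙) = -4/O + O/6)
E(-15) + (1 - 5*(-4))*D(-1, -3) = (-4/(-15) + (⅙)*(-15)) + (1 - 5*(-4))*((-3 + 4*(-3))/(-1 - 3)) = (-4*(-1/15) - 5/2) + (1 + 20)*((-3 - 12)/(-4)) = (4/15 - 5/2) + 21*(-¼*(-15)) = -67/30 + 21*(15/4) = -67/30 + 315/4 = 4591/60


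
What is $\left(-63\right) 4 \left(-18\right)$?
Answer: $4536$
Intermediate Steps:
$\left(-63\right) 4 \left(-18\right) = \left(-252\right) \left(-18\right) = 4536$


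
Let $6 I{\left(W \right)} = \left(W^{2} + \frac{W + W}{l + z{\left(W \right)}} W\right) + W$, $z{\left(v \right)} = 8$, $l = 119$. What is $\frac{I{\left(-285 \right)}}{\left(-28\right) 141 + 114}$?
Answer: $- \frac{1740305}{486918} \approx -3.5741$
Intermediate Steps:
$I{\left(W \right)} = \frac{W}{6} + \frac{43 W^{2}}{254}$ ($I{\left(W \right)} = \frac{\left(W^{2} + \frac{W + W}{119 + 8} W\right) + W}{6} = \frac{\left(W^{2} + \frac{2 W}{127} W\right) + W}{6} = \frac{\left(W^{2} + \frac{2 W^{2}}{127}\right) + W}{6} = \frac{\frac{129 W^{2}}{127} + W}{6} = \frac{W + \frac{129 W^{2}}{127}}{6} = \frac{W}{6} + \frac{43 W^{2}}{254}$)
$\frac{I{\left(-285 \right)}}{\left(-28\right) 141 + 114} = \frac{\frac{1}{762} \left(-285\right) \left(127 + 129 \left(-285\right)\right)}{\left(-28\right) 141 + 114} = \frac{\frac{1}{762} \left(-285\right) \left(127 - 36765\right)}{-3948 + 114} = \frac{\frac{1}{762} \left(-285\right) \left(-36638\right)}{-3834} = \frac{1740305}{127} \left(- \frac{1}{3834}\right) = - \frac{1740305}{486918}$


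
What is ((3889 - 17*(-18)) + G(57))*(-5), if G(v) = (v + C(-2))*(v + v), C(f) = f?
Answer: -52325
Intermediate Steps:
G(v) = 2*v*(-2 + v) (G(v) = (v - 2)*(v + v) = (-2 + v)*(2*v) = 2*v*(-2 + v))
((3889 - 17*(-18)) + G(57))*(-5) = ((3889 - 17*(-18)) + 2*57*(-2 + 57))*(-5) = ((3889 + 306) + 2*57*55)*(-5) = (4195 + 6270)*(-5) = 10465*(-5) = -52325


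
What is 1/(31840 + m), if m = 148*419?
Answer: 1/93852 ≈ 1.0655e-5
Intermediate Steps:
m = 62012
1/(31840 + m) = 1/(31840 + 62012) = 1/93852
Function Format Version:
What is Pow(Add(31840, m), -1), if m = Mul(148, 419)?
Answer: Rational(1, 93852) ≈ 1.0655e-5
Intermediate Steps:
m = 62012
Pow(Add(31840, m), -1) = Pow(Add(31840, 62012), -1) = Pow(93852, -1) = Rational(1, 93852)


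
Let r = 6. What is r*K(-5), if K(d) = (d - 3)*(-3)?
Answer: 144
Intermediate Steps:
K(d) = 9 - 3*d (K(d) = (-3 + d)*(-3) = 9 - 3*d)
r*K(-5) = 6*(9 - 3*(-5)) = 6*(9 + 15) = 6*24 = 144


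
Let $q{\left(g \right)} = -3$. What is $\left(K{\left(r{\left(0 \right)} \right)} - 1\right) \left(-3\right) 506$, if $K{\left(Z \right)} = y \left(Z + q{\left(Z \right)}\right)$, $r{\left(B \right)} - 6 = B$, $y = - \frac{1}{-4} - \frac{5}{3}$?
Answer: $\frac{15939}{2} \approx 7969.5$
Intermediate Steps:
$y = - \frac{17}{12}$ ($y = \left(-1\right) \left(- \frac{1}{4}\right) - \frac{5}{3} = \frac{1}{4} - \frac{5}{3} = - \frac{17}{12} \approx -1.4167$)
$r{\left(B \right)} = 6 + B$
$K{\left(Z \right)} = \frac{17}{4} - \frac{17 Z}{12}$ ($K{\left(Z \right)} = - \frac{17 \left(Z - 3\right)}{12} = - \frac{17 \left(-3 + Z\right)}{12} = \frac{17}{4} - \frac{17 Z}{12}$)
$\left(K{\left(r{\left(0 \right)} \right)} - 1\right) \left(-3\right) 506 = \left(\left(\frac{17}{4} - \frac{17 \left(6 + 0\right)}{12}\right) - 1\right) \left(-3\right) 506 = \left(\left(\frac{17}{4} - \frac{17}{2}\right) - 1\right) \left(-3\right) 506 = \left(- \frac{17}{4} - 1\right) \left(-3\right) 506 = \left(- \frac{21}{4}\right) \left(-3\right) 506 = \frac{63}{4} \cdot 506 = \frac{15939}{2}$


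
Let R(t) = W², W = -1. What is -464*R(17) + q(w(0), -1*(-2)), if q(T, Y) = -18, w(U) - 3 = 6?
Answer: -482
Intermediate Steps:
w(U) = 9 (w(U) = 3 + 6 = 9)
R(t) = 1 (R(t) = (-1)² = 1)
-464*R(17) + q(w(0), -1*(-2)) = -464*1 - 18 = -464 - 18 = -482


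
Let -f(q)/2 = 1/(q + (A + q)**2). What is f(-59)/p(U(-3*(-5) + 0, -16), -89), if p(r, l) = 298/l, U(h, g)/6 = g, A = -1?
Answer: 89/527609 ≈ 0.00016869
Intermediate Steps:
U(h, g) = 6*g
f(q) = -2/(q + (-1 + q)**2)
f(-59)/p(U(-3*(-5) + 0, -16), -89) = (-2/(-59 + (-1 - 59)**2))/((298/(-89))) = (-2/(-59 + (-60)**2))/((298*(-1/89))) = (-2/(-59 + 3600))/(-298/89) = -2/3541*(-89/298) = 89/527609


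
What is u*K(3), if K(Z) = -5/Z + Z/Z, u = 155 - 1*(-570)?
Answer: -1450/3 ≈ -483.33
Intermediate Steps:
u = 725 (u = 155 + 570 = 725)
K(Z) = 1 - 5/Z (K(Z) = -5/Z + 1 = 1 - 5/Z)
u*K(3) = 725*((-5 + 3)/3) = 725*((1/3)*(-2)) = 725*(-2/3) = -1450/3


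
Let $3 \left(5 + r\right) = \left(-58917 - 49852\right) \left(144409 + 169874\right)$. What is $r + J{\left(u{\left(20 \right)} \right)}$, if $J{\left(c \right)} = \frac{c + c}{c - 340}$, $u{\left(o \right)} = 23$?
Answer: $- \frac{3612135500884}{317} \approx -1.1395 \cdot 10^{10}$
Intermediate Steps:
$r = -11394749214$ ($r = -5 + \frac{\left(-58917 - 49852\right) \left(144409 + 169874\right)}{3} = -5 + \frac{\left(-108769\right) 314283}{3} = -5 + \frac{1}{3} \left(-34184247627\right) = -5 - 11394749209 = -11394749214$)
$J{\left(c \right)} = \frac{2 c}{-340 + c}$
$r + J{\left(u{\left(20 \right)} \right)} = -11394749214 + 2 \cdot 23 \frac{1}{-340 + 23} = -11394749214 + 2 \cdot 23 \frac{1}{-317} = -11394749214 + 2 \cdot 23 \left(- \frac{1}{317}\right) = -11394749214 - \frac{46}{317} = - \frac{3612135500884}{317}$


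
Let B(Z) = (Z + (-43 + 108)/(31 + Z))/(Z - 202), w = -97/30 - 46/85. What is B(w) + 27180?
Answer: 1584226185425/58286453 ≈ 27180.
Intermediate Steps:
w = -385/102 (w = -97*1/30 - 46*1/85 = -97/30 - 46/85 = -385/102 ≈ -3.7745)
B(Z) = (Z + 65/(31 + Z))/(-202 + Z)
B(w) + 27180 = (65 + (-385/102)**2 + 31*(-385/102))/(-6262 + (-385/102)**2 - 171*(-385/102)) + 27180 = (65 + 148225/10404 - 11935/102)/(-6262 + 148225/10404 + 21945/34) + 27180 = -392885/10404/(-58286453/10404) + 27180 = -10404/58286453*(-392885/10404) + 27180 = 392885/58286453 + 27180 = 1584226185425/58286453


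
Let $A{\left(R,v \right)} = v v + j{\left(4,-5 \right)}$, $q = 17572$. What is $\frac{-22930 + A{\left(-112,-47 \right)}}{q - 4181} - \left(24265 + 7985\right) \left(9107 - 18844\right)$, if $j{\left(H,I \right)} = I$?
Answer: $\frac{4205018365024}{13391} \approx 3.1402 \cdot 10^{8}$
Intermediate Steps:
$A{\left(R,v \right)} = -5 + v^{2}$ ($A{\left(R,v \right)} = v v - 5 = v^{2} - 5 = -5 + v^{2}$)
$\frac{-22930 + A{\left(-112,-47 \right)}}{q - 4181} - \left(24265 + 7985\right) \left(9107 - 18844\right) = \frac{-22930 - \left(5 - \left(-47\right)^{2}\right)}{17572 - 4181} - \left(24265 + 7985\right) \left(9107 - 18844\right) = \frac{-22930 + \left(-5 + 2209\right)}{13391} - 32250 \left(-9737\right) = \left(-22930 + 2204\right) \frac{1}{13391} - -314018250 = \left(-20726\right) \frac{1}{13391} + 314018250 = - \frac{20726}{13391} + 314018250 = \frac{4205018365024}{13391}$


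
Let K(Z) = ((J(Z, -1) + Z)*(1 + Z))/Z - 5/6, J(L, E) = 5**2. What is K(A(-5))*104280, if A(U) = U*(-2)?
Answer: 3927880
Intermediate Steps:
A(U) = -2*U
J(L, E) = 25
K(Z) = -5/6 + (1 + Z)*(25 + Z)/Z (K(Z) = ((25 + Z)*(1 + Z))/Z - 5/6 = ((1 + Z)*(25 + Z))/Z - 5*1/6 = (1 + Z)*(25 + Z)/Z - 5/6 = -5/6 + (1 + Z)*(25 + Z)/Z)
K(A(-5))*104280 = (151/6 - 2*(-5) + 25/((-2*(-5))))*104280 = (151/6 + 10 + 25/10)*104280 = (151/6 + 10 + 25*(1/10))*104280 = (151/6 + 10 + 5/2)*104280 = (113/3)*104280 = 3927880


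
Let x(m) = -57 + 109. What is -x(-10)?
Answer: -52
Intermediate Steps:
x(m) = 52
-x(-10) = -1*52 = -52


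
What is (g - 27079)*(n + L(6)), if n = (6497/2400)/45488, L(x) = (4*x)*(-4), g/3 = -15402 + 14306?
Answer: 318259178424001/109171200 ≈ 2.9152e+6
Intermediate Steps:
g = -3288 (g = 3*(-15402 + 14306) = 3*(-1096) = -3288)
L(x) = -16*x
n = 6497/109171200 (n = (6497*(1/2400))*(1/45488) = (6497/2400)*(1/45488) = 6497/109171200 ≈ 5.9512e-5)
(g - 27079)*(n + L(6)) = (-3288 - 27079)*(6497/109171200 - 16*6) = -30367*(6497/109171200 - 96) = -30367*(-10480428703/109171200) = 318259178424001/109171200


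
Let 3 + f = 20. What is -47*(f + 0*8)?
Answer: -799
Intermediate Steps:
f = 17 (f = -3 + 20 = 17)
-47*(f + 0*8) = -47*(17 + 0*8) = -47*(17 + 0) = -47*17 = -799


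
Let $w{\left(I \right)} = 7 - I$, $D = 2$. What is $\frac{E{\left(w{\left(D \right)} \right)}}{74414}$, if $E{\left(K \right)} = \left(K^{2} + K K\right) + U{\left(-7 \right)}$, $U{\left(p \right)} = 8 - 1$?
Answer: $\frac{57}{74414} \approx 0.00076598$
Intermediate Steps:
$U{\left(p \right)} = 7$
$E{\left(K \right)} = 7 + 2 K^{2}$ ($E{\left(K \right)} = \left(K^{2} + K K\right) + 7 = \left(K^{2} + K^{2}\right) + 7 = 2 K^{2} + 7 = 7 + 2 K^{2}$)
$\frac{E{\left(w{\left(D \right)} \right)}}{74414} = \frac{7 + 2 \left(7 - 2\right)^{2}}{74414} = \left(7 + 2 \left(7 - 2\right)^{2}\right) \frac{1}{74414} = \left(7 + 2 \cdot 5^{2}\right) \frac{1}{74414} = \left(7 + 2 \cdot 25\right) \frac{1}{74414} = \left(7 + 50\right) \frac{1}{74414} = 57 \cdot \frac{1}{74414} = \frac{57}{74414}$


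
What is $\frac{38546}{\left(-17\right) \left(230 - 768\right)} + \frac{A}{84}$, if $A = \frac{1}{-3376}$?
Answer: $\frac{5465509859}{1296829632} \approx 4.2145$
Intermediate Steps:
$A = - \frac{1}{3376} \approx -0.00029621$
$\frac{38546}{\left(-17\right) \left(230 - 768\right)} + \frac{A}{84} = \frac{38546}{\left(-17\right) \left(230 - 768\right)} - \frac{1}{3376 \cdot 84} = \frac{38546}{\left(-17\right) \left(-538\right)} - \frac{1}{283584} = \frac{38546}{9146} - \frac{1}{283584} = 38546 \cdot \frac{1}{9146} - \frac{1}{283584} = \frac{19273}{4573} - \frac{1}{283584} = \frac{5465509859}{1296829632}$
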